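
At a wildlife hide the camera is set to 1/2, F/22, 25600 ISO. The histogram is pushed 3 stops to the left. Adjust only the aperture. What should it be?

f/8

Underexposed by 3 stops → need 3 stops brighter.
Aperture: f/22 → f/16 → f/11 → f/8.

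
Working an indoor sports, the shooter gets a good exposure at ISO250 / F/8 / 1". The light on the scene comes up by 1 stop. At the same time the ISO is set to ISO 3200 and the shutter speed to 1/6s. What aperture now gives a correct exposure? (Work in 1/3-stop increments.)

Scene light: 1 stop brighter.
ISO: 250 → 320 → 400 → 500 → 640 → 800 → 1000 → 1250 → 1600 → 2000 → 2500 → 3200 — 3 2/3 stops raised (brighter).
Shutter speed: 1 → 0.8 → 0.6 → 0.5 → 0.4 → 0.3 → 1/4 → 1/5 → 1/6 — 2 2/3 stops faster (darker).
Net so far: 2 stops brighter. Aperture: f/8 → f/9 → f/10 → f/11 → f/13 → f/14 → f/16.

f/16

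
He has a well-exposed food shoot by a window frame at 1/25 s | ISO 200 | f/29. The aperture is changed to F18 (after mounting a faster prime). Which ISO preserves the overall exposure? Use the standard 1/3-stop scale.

ISO 80

Aperture: f/29 → f/25 → f/22 → f/20 → f/18 — 1 1/3 stops larger aperture (brighter).
Need 1 1/3 stops darker from the ISO: 200 → 160 → 125 → 100 → 80.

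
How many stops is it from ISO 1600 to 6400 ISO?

2 stops

1600 → 3200 → 6400 — count the steps: 2 stops.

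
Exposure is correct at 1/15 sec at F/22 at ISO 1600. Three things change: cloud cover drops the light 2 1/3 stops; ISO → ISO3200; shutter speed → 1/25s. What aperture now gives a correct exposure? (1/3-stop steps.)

Scene light: 2 1/3 stops darker.
ISO: 1600 → 2000 → 2500 → 3200 — 1 stop raised (brighter).
Shutter speed: 1/15 → 1/20 → 1/25 — 2/3 stop shorter (darker).
Net so far: 2 stops darker. Aperture: f/22 → f/20 → f/18 → f/16 → f/14 → f/13 → f/11.

f/11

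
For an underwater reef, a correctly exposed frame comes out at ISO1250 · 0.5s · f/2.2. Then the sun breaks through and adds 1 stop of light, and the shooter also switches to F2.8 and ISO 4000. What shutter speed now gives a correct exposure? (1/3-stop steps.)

1/8s

Scene light: 1 stop brighter.
Aperture: f/2.2 → f/2.5 → f/2.8 — 2/3 stop smaller aperture (darker).
ISO: 1250 → 1600 → 2000 → 2500 → 3200 → 4000 — 1 2/3 stops higher (brighter).
Net so far: 2 stops brighter. Shutter speed: 0.5 → 0.4 → 0.3 → 1/4 → 1/5 → 1/6 → 1/8.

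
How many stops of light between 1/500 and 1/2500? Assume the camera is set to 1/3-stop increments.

2 1/3 stops

1/500 → 1/640 → 1/800 → 1/1000 → 1/1250 → 1/1600 → 1/2000 → 1/2500 — count the steps: 7 third-stops = 2 1/3 stops.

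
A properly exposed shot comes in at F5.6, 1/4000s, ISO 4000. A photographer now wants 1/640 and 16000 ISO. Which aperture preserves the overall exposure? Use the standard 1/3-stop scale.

Shutter speed: 1/4000 → 1/3200 → 1/2500 → 1/2000 → 1/1600 → 1/1250 → 1/1000 → 1/800 → 1/640 — 2 2/3 stops longer (brighter).
ISO: 4000 → 5000 → 6400 → 8000 → 10000 → 12800 → 16000 — 2 stops raised (brighter).
Net change so far: 4 2/3 stops brighter. Offset with the aperture: f/5.6 → f/6.3 → f/7.1 → f/8 → f/9 → f/10 → f/11 → f/13 → f/14 → f/16 → f/18 → f/20 → f/22 → f/25 → f/29.

f/29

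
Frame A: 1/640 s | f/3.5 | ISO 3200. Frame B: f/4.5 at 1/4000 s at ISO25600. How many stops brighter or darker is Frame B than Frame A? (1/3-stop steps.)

1/3 stop darker

Aperture: f/3.5 → f/4 → f/4.5 — 2/3 stop stopped down (darker).
Shutter speed: 1/640 → 1/800 → 1/1000 → 1/1250 → 1/1600 → 1/2000 → 1/2500 → 1/3200 → 1/4000 — 2 2/3 stops shorter (darker).
ISO: 3200 → 4000 → 5000 → 6400 → 8000 → 10000 → 12800 → 16000 → 20000 → 25600 — 3 stops higher (brighter).
Net: −2/3 −2 2/3 +3 = −1/3 stops.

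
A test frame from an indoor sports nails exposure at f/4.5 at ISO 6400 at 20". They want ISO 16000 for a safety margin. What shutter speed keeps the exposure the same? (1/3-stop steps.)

ISO: 6400 → 8000 → 10000 → 12800 → 16000 — 1 1/3 stops higher (brighter).
Need 1 1/3 stops darker from the shutter speed: 20 → 15 → 13 → 10 → 8.

8 s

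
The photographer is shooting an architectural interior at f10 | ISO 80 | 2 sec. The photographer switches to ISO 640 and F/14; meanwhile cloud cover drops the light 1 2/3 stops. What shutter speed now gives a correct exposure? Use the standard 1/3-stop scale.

1.6 s

Scene light: 1 2/3 stops darker.
ISO: 80 → 100 → 125 → 160 → 200 → 250 → 320 → 400 → 500 → 640 — 3 stops raised (brighter).
Aperture: f/10 → f/11 → f/13 → f/14 — 1 stop stopped down (darker).
Net so far: 1/3 stop brighter. Shutter speed: 2 → 1.6.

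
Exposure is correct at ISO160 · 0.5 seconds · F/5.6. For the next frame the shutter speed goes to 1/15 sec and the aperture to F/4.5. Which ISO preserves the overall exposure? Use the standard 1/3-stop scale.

ISO 800

Shutter speed: 0.5 → 0.4 → 0.3 → 1/4 → 1/5 → 1/6 → 1/8 → 1/10 → 1/13 → 1/15 — 3 stops shorter (darker).
Aperture: f/5.6 → f/5 → f/4.5 — 2/3 stop larger aperture (brighter).
Net change so far: 2 1/3 stops darker. Offset with the ISO: 160 → 200 → 250 → 320 → 400 → 500 → 640 → 800.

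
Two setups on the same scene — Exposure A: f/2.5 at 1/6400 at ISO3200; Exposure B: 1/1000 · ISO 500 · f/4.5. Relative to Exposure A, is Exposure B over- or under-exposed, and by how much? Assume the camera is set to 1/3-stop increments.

1 2/3 stops darker

Aperture: f/2.5 → f/2.8 → f/3.2 → f/3.5 → f/4 → f/4.5 — 1 2/3 stops smaller aperture (darker).
Shutter speed: 1/6400 → 1/5000 → 1/4000 → 1/3200 → 1/2500 → 1/2000 → 1/1600 → 1/1250 → 1/1000 — 2 2/3 stops slower (brighter).
ISO: 3200 → 2500 → 2000 → 1600 → 1250 → 1000 → 800 → 640 → 500 — 2 2/3 stops lower (darker).
Net: −1 2/3 +2 2/3 −2 2/3 = −1 2/3 stops.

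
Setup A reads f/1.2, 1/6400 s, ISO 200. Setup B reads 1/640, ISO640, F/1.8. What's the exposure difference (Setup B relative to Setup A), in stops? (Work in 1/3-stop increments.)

4 stops brighter

Aperture: f/1.2 → f/1.4 → f/1.6 → f/1.8 — 1 stop stopped down (darker).
Shutter speed: 1/6400 → 1/5000 → 1/4000 → 1/3200 → 1/2500 → 1/2000 → 1/1600 → 1/1250 → 1/1000 → 1/800 → 1/640 — 3 1/3 stops slower (brighter).
ISO: 200 → 250 → 320 → 400 → 500 → 640 — 1 2/3 stops higher (brighter).
Net: −1 +3 1/3 +1 2/3 = +4 stops.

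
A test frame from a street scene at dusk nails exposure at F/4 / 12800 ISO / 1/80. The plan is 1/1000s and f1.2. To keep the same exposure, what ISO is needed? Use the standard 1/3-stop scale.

ISO 16000

Shutter speed: 1/80 → 1/100 → 1/125 → 1/160 → 1/200 → 1/250 → 1/320 → 1/400 → 1/500 → 1/640 → 1/800 → 1/1000 — 3 2/3 stops shorter (darker).
Aperture: f/4 → f/3.5 → f/3.2 → f/2.8 → f/2.5 → f/2.2 → f/2 → f/1.8 → f/1.6 → f/1.4 → f/1.2 — 3 1/3 stops larger aperture (brighter).
Net change so far: 1/3 stop darker. Offset with the ISO: 12800 → 16000.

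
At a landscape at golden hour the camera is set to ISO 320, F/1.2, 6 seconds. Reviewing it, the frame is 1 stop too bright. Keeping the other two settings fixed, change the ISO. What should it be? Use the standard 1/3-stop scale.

Overexposed by 1 stop → need 1 stop darker.
ISO: 320 → 250 → 200 → 160.

ISO 160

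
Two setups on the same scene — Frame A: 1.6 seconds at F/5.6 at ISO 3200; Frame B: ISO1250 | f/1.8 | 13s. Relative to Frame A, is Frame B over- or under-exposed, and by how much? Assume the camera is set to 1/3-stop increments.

Aperture: f/5.6 → f/5 → f/4.5 → f/4 → f/3.5 → f/3.2 → f/2.8 → f/2.5 → f/2.2 → f/2 → f/1.8 — 3 1/3 stops opened up (brighter).
Shutter speed: 1.6 → 2 → 2.5 → 3.2 → 4 → 5 → 6 → 8 → 10 → 13 — 3 stops slower (brighter).
ISO: 3200 → 2500 → 2000 → 1600 → 1250 — 1 1/3 stops dropped (darker).
Net: +3 1/3 +3 −1 1/3 = +5 stops.

5 stops brighter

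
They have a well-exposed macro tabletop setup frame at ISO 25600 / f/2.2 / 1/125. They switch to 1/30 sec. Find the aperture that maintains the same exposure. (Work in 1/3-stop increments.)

Shutter speed: 1/125 → 1/100 → 1/80 → 1/60 → 1/50 → 1/40 → 1/30 — 2 stops longer (brighter).
Need 2 stops darker from the aperture: f/2.2 → f/2.5 → f/2.8 → f/3.2 → f/3.5 → f/4 → f/4.5.

f/4.5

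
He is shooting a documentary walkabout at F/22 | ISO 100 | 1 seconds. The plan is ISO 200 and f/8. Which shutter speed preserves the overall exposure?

ISO: 100 → 200 — 1 stop raised (brighter).
Aperture: f/22 → f/16 → f/11 → f/8 — 3 stops larger aperture (brighter).
Net change so far: 4 stops brighter. Offset with the shutter speed: 1 → 1/2 → 1/4 → 1/8 → 1/15.

1/15s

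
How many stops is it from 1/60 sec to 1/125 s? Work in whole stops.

1/60 → 1/125 — count the steps: 1 stop.

1 stop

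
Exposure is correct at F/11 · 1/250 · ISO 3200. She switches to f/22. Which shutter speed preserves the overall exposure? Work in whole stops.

1/60s

Aperture: f/11 → f/16 → f/22 — 2 stops stopped down (darker).
Need 2 stops brighter from the shutter speed: 1/250 → 1/125 → 1/60.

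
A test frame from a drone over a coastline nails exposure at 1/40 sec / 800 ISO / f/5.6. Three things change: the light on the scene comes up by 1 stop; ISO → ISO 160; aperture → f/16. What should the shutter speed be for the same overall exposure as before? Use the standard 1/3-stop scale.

0.5 s

Scene light: 1 stop brighter.
ISO: 800 → 640 → 500 → 400 → 320 → 250 → 200 → 160 — 2 1/3 stops lower (darker).
Aperture: f/5.6 → f/6.3 → f/7.1 → f/8 → f/9 → f/10 → f/11 → f/13 → f/14 → f/16 — 3 stops narrower (darker).
Net so far: 4 1/3 stops darker. Shutter speed: 1/40 → 1/30 → 1/25 → 1/20 → 1/15 → 1/13 → 1/10 → 1/8 → 1/6 → 1/5 → 1/4 → 0.3 → 0.4 → 0.5.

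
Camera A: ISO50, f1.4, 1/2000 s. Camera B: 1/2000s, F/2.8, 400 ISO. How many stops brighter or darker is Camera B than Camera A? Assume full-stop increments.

Aperture: f/1.4 → f/2 → f/2.8 — 2 stops narrower (darker).
Shutter speed: unchanged.
ISO: 50 → 100 → 200 → 400 — 3 stops raised (brighter).
Net: −2 +3 = +1 stop.

1 stop brighter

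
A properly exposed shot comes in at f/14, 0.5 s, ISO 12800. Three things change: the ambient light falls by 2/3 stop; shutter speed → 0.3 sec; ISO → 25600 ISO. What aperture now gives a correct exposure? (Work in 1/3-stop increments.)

Scene light: 2/3 stop darker.
Shutter speed: 0.5 → 0.4 → 0.3 — 2/3 stop faster (darker).
ISO: 12800 → 16000 → 20000 → 25600 — 1 stop higher (brighter).
Net so far: 1/3 stop darker. Aperture: f/14 → f/13.

f/13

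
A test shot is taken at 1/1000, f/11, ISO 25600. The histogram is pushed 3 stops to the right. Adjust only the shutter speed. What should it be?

Overexposed by 3 stops → need 3 stops darker.
Shutter speed: 1/1000 → 1/2000 → 1/4000 → 1/8000.

1/8000s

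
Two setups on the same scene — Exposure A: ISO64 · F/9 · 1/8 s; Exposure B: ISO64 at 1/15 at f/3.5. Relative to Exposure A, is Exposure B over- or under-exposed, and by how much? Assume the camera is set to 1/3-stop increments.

1 2/3 stops brighter

Aperture: f/9 → f/8 → f/7.1 → f/6.3 → f/5.6 → f/5 → f/4.5 → f/4 → f/3.5 — 2 2/3 stops wider (brighter).
Shutter speed: 1/8 → 1/10 → 1/13 → 1/15 — 1 stop faster (darker).
ISO: unchanged.
Net: +2 2/3 −1 = +1 2/3 stops.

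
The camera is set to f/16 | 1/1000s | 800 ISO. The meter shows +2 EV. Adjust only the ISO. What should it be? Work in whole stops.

ISO 200

Overexposed by 2 stops → need 2 stops darker.
ISO: 800 → 400 → 200.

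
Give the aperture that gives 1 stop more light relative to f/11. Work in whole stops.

f/8

Aperture: f/11 → f/8 — 1 stop larger aperture (brighter).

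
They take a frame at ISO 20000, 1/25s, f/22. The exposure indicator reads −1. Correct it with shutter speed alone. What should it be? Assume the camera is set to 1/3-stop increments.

Underexposed by 1 stop → need 1 stop brighter.
Shutter speed: 1/25 → 1/20 → 1/15 → 1/13.

1/13s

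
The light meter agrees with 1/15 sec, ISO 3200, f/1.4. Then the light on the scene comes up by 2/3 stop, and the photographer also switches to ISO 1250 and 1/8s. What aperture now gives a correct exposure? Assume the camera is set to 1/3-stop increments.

Scene light: 2/3 stop brighter.
ISO: 3200 → 2500 → 2000 → 1600 → 1250 — 1 1/3 stops dropped (darker).
Shutter speed: 1/15 → 1/13 → 1/10 → 1/8 — 1 stop longer (brighter).
Net so far: 1/3 stop brighter. Aperture: f/1.4 → f/1.6.

f/1.6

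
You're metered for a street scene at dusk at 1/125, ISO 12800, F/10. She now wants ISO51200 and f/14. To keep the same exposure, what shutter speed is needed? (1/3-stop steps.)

1/250s

ISO: 12800 → 16000 → 20000 → 25600 → 32000 → 40000 → 51200 — 2 stops raised (brighter).
Aperture: f/10 → f/11 → f/13 → f/14 — 1 stop smaller aperture (darker).
Net change so far: 1 stop brighter. Offset with the shutter speed: 1/125 → 1/160 → 1/200 → 1/250.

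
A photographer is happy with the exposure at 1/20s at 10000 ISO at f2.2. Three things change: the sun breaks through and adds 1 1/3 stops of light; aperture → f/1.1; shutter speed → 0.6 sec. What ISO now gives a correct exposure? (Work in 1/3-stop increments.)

Scene light: 1 1/3 stops brighter.
Aperture: f/2.2 → f/2 → f/1.8 → f/1.6 → f/1.4 → f/1.2 → f/1.1 — 2 stops wider (brighter).
Shutter speed: 1/20 → 1/15 → 1/13 → 1/10 → 1/8 → 1/6 → 1/5 → 1/4 → 0.3 → 0.4 → 0.5 → 0.6 — 3 2/3 stops longer (brighter).
Net so far: 7 stops brighter. ISO: 10000 → 8000 → 6400 → 5000 → 4000 → 3200 → 2500 → 2000 → 1600 → 1250 → 1000 → 800 → 640 → 500 → 400 → 320 → 250 → 200 → 160 → 125 → 100 → 80.

ISO 80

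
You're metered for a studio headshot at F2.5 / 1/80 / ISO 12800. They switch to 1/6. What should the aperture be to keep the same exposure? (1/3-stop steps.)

Shutter speed: 1/80 → 1/60 → 1/50 → 1/40 → 1/30 → 1/25 → 1/20 → 1/15 → 1/13 → 1/10 → 1/8 → 1/6 — 3 2/3 stops slower (brighter).
Need 3 2/3 stops darker from the aperture: f/2.5 → f/2.8 → f/3.2 → f/3.5 → f/4 → f/4.5 → f/5 → f/5.6 → f/6.3 → f/7.1 → f/8 → f/9.

f/9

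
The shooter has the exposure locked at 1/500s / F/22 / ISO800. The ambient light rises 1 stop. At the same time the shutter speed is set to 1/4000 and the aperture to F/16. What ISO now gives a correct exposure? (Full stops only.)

ISO 1600

Scene light: 1 stop brighter.
Shutter speed: 1/500 → 1/1000 → 1/2000 → 1/4000 — 3 stops shorter (darker).
Aperture: f/22 → f/16 — 1 stop opened up (brighter).
Net so far: 1 stop darker. ISO: 800 → 1600.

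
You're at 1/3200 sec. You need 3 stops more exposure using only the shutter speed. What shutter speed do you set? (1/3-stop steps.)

Shutter speed: 1/3200 → 1/2500 → 1/2000 → 1/1600 → 1/1250 → 1/1000 → 1/800 → 1/640 → 1/500 → 1/400 — 3 stops slower (brighter).

1/400s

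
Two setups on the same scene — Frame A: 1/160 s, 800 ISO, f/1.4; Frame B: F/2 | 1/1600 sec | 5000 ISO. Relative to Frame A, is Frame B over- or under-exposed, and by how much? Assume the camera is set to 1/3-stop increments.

1 2/3 stops darker

Aperture: f/1.4 → f/1.6 → f/1.8 → f/2 — 1 stop stopped down (darker).
Shutter speed: 1/160 → 1/200 → 1/250 → 1/320 → 1/400 → 1/500 → 1/640 → 1/800 → 1/1000 → 1/1250 → 1/1600 — 3 1/3 stops shorter (darker).
ISO: 800 → 1000 → 1250 → 1600 → 2000 → 2500 → 3200 → 4000 → 5000 — 2 2/3 stops raised (brighter).
Net: −1 −3 1/3 +2 2/3 = −1 2/3 stops.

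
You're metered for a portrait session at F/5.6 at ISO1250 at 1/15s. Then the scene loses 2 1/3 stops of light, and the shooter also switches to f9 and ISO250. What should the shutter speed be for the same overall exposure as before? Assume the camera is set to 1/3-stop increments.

4 s

Scene light: 2 1/3 stops darker.
Aperture: f/5.6 → f/6.3 → f/7.1 → f/8 → f/9 — 1 1/3 stops smaller aperture (darker).
ISO: 1250 → 1000 → 800 → 640 → 500 → 400 → 320 → 250 — 2 1/3 stops lower (darker).
Net so far: 6 stops darker. Shutter speed: 1/15 → 1/13 → 1/10 → 1/8 → 1/6 → 1/5 → 1/4 → 0.3 → 0.4 → 0.5 → 0.6 → 0.8 → 1 → 1.3 → 1.6 → 2 → 2.5 → 3.2 → 4.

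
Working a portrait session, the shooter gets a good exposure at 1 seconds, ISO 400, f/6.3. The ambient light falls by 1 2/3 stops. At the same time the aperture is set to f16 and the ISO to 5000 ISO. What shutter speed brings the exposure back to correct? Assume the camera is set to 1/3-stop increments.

1.6 s

Scene light: 1 2/3 stops darker.
Aperture: f/6.3 → f/7.1 → f/8 → f/9 → f/10 → f/11 → f/13 → f/14 → f/16 — 2 2/3 stops narrower (darker).
ISO: 400 → 500 → 640 → 800 → 1000 → 1250 → 1600 → 2000 → 2500 → 3200 → 4000 → 5000 — 3 2/3 stops higher (brighter).
Net so far: 2/3 stop darker. Shutter speed: 1 → 1.3 → 1.6.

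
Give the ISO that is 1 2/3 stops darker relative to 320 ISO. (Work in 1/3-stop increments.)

ISO: 320 → 250 → 200 → 160 → 125 → 100 — 1 2/3 stops dropped (darker).

ISO 100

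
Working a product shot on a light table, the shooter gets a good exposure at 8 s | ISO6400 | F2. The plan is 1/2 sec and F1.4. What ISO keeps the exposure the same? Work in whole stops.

Shutter speed: 8 → 4 → 2 → 1 → 1/2 — 4 stops faster (darker).
Aperture: f/2 → f/1.4 — 1 stop wider (brighter).
Net change so far: 3 stops darker. Offset with the ISO: 6400 → 12800 → 25600 → 51200.

ISO 51200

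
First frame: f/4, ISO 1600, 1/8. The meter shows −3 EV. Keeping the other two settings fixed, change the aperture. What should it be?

Underexposed by 3 stops → need 3 stops brighter.
Aperture: f/4 → f/2.8 → f/2 → f/1.4.

f/1.4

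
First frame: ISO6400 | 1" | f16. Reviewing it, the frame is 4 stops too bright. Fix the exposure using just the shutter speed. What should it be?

1/15s

Overexposed by 4 stops → need 4 stops darker.
Shutter speed: 1 → 1/2 → 1/4 → 1/8 → 1/15.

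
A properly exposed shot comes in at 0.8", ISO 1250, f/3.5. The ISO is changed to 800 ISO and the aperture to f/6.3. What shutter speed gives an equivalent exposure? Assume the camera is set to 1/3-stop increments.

4 s

ISO: 1250 → 1000 → 800 — 2/3 stop dropped (darker).
Aperture: f/3.5 → f/4 → f/4.5 → f/5 → f/5.6 → f/6.3 — 1 2/3 stops narrower (darker).
Net change so far: 2 1/3 stops darker. Offset with the shutter speed: 0.8 → 1 → 1.3 → 1.6 → 2 → 2.5 → 3.2 → 4.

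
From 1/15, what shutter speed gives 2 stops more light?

1/4s

Shutter speed: 1/15 → 1/8 → 1/4 — 2 stops longer (brighter).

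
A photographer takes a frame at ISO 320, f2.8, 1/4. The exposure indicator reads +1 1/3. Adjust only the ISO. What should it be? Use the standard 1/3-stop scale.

Overexposed by 1 1/3 stops → need 1 1/3 stops darker.
ISO: 320 → 250 → 200 → 160 → 125.

ISO 125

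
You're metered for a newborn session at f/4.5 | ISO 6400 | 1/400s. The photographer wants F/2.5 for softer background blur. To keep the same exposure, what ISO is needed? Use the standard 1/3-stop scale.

Aperture: f/4.5 → f/4 → f/3.5 → f/3.2 → f/2.8 → f/2.5 — 1 2/3 stops wider (brighter).
Need 1 2/3 stops darker from the ISO: 6400 → 5000 → 4000 → 3200 → 2500 → 2000.

ISO 2000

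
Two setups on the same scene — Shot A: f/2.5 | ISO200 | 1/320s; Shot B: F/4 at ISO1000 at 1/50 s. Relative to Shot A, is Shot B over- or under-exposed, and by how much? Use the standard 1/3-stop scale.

Aperture: f/2.5 → f/2.8 → f/3.2 → f/3.5 → f/4 — 1 1/3 stops stopped down (darker).
Shutter speed: 1/320 → 1/250 → 1/200 → 1/160 → 1/125 → 1/100 → 1/80 → 1/60 → 1/50 — 2 2/3 stops slower (brighter).
ISO: 200 → 250 → 320 → 400 → 500 → 640 → 800 → 1000 — 2 1/3 stops higher (brighter).
Net: −1 1/3 +2 2/3 +2 1/3 = +3 2/3 stops.

3 2/3 stops brighter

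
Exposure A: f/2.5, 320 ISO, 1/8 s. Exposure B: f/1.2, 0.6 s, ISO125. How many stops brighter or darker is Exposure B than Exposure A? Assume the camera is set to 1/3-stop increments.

3 stops brighter

Aperture: f/2.5 → f/2.2 → f/2 → f/1.8 → f/1.6 → f/1.4 → f/1.2 — 2 stops opened up (brighter).
Shutter speed: 1/8 → 1/6 → 1/5 → 1/4 → 0.3 → 0.4 → 0.5 → 0.6 — 2 1/3 stops longer (brighter).
ISO: 320 → 250 → 200 → 160 → 125 — 1 1/3 stops dropped (darker).
Net: +2 +2 1/3 −1 1/3 = +3 stops.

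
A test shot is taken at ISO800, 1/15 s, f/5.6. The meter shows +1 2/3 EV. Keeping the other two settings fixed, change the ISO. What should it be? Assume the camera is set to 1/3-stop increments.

Overexposed by 1 2/3 stops → need 1 2/3 stops darker.
ISO: 800 → 640 → 500 → 400 → 320 → 250.

ISO 250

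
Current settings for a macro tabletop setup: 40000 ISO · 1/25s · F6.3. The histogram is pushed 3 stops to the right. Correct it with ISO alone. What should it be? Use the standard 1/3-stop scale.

ISO 5000

Overexposed by 3 stops → need 3 stops darker.
ISO: 40000 → 32000 → 25600 → 20000 → 16000 → 12800 → 10000 → 8000 → 6400 → 5000.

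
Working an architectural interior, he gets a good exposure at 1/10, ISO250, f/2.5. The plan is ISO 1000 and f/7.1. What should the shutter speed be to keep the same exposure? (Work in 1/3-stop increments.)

ISO: 250 → 320 → 400 → 500 → 640 → 800 → 1000 — 2 stops raised (brighter).
Aperture: f/2.5 → f/2.8 → f/3.2 → f/3.5 → f/4 → f/4.5 → f/5 → f/5.6 → f/6.3 → f/7.1 — 3 stops stopped down (darker).
Net change so far: 1 stop darker. Offset with the shutter speed: 1/10 → 1/8 → 1/6 → 1/5.

1/5s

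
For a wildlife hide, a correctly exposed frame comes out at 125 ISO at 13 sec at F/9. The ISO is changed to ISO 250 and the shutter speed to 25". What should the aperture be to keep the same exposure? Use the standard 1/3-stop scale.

f/18

ISO: 125 → 160 → 200 → 250 — 1 stop higher (brighter).
Shutter speed: 13 → 15 → 20 → 25 — 1 stop longer (brighter).
Net change so far: 2 stops brighter. Offset with the aperture: f/9 → f/10 → f/11 → f/13 → f/14 → f/16 → f/18.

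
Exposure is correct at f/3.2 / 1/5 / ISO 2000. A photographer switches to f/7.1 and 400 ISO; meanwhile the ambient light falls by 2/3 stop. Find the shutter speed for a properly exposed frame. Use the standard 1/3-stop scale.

8 s

Scene light: 2/3 stop darker.
Aperture: f/3.2 → f/3.5 → f/4 → f/4.5 → f/5 → f/5.6 → f/6.3 → f/7.1 — 2 1/3 stops stopped down (darker).
ISO: 2000 → 1600 → 1250 → 1000 → 800 → 640 → 500 → 400 — 2 1/3 stops dropped (darker).
Net so far: 5 1/3 stops darker. Shutter speed: 1/5 → 1/4 → 0.3 → 0.4 → 0.5 → 0.6 → 0.8 → 1 → 1.3 → 1.6 → 2 → 2.5 → 3.2 → 4 → 5 → 6 → 8.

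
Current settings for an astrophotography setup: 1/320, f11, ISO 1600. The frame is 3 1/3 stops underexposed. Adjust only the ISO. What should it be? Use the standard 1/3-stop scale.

ISO 16000

Underexposed by 3 1/3 stops → need 3 1/3 stops brighter.
ISO: 1600 → 2000 → 2500 → 3200 → 4000 → 5000 → 6400 → 8000 → 10000 → 12800 → 16000.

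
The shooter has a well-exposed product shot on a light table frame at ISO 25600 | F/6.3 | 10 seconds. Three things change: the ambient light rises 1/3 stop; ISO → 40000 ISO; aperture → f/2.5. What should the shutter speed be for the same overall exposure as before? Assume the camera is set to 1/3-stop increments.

0.8 s

Scene light: 1/3 stop brighter.
ISO: 25600 → 32000 → 40000 — 2/3 stop higher (brighter).
Aperture: f/6.3 → f/5.6 → f/5 → f/4.5 → f/4 → f/3.5 → f/3.2 → f/2.8 → f/2.5 — 2 2/3 stops wider (brighter).
Net so far: 3 2/3 stops brighter. Shutter speed: 10 → 8 → 6 → 5 → 4 → 3.2 → 2.5 → 2 → 1.6 → 1.3 → 1 → 0.8.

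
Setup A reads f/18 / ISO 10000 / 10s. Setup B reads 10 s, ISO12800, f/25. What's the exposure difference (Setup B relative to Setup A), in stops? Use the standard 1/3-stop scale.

2/3 stop darker

Aperture: f/18 → f/20 → f/22 → f/25 — 1 stop stopped down (darker).
Shutter speed: unchanged.
ISO: 10000 → 12800 — 1/3 stop higher (brighter).
Net: −1 +1/3 = −2/3 stops.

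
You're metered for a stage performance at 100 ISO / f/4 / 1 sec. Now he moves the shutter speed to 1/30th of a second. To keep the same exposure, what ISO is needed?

ISO 3200

Shutter speed: 1 → 1/2 → 1/4 → 1/8 → 1/15 → 1/30 — 5 stops shorter (darker).
Need 5 stops brighter from the ISO: 100 → 200 → 400 → 800 → 1600 → 3200.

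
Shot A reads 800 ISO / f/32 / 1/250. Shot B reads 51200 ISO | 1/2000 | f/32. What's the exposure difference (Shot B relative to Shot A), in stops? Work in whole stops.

3 stops brighter

Aperture: unchanged.
Shutter speed: 1/250 → 1/500 → 1/1000 → 1/2000 — 3 stops shorter (darker).
ISO: 800 → 1600 → 3200 → 6400 → 12800 → 25600 → 51200 — 6 stops raised (brighter).
Net: −3 +6 = +3 stops.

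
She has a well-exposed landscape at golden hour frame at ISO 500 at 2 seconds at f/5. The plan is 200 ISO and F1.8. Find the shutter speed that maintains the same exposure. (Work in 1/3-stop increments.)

0.6 s

ISO: 500 → 400 → 320 → 250 → 200 — 1 1/3 stops dropped (darker).
Aperture: f/5 → f/4.5 → f/4 → f/3.5 → f/3.2 → f/2.8 → f/2.5 → f/2.2 → f/2 → f/1.8 — 3 stops opened up (brighter).
Net change so far: 1 2/3 stops brighter. Offset with the shutter speed: 2 → 1.6 → 1.3 → 1 → 0.8 → 0.6.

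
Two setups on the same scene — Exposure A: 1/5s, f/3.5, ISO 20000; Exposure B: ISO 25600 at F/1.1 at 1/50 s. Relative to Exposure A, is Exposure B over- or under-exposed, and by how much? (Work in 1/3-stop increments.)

Aperture: f/3.5 → f/3.2 → f/2.8 → f/2.5 → f/2.2 → f/2 → f/1.8 → f/1.6 → f/1.4 → f/1.2 → f/1.1 — 3 1/3 stops opened up (brighter).
Shutter speed: 1/5 → 1/6 → 1/8 → 1/10 → 1/13 → 1/15 → 1/20 → 1/25 → 1/30 → 1/40 → 1/50 — 3 1/3 stops shorter (darker).
ISO: 20000 → 25600 — 1/3 stop higher (brighter).
Net: +3 1/3 −3 1/3 +1/3 = +1/3 stops.

1/3 stop brighter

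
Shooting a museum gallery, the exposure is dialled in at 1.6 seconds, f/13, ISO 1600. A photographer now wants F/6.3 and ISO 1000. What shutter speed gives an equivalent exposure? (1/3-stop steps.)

Aperture: f/13 → f/11 → f/10 → f/9 → f/8 → f/7.1 → f/6.3 — 2 stops larger aperture (brighter).
ISO: 1600 → 1250 → 1000 — 2/3 stop lower (darker).
Net change so far: 1 1/3 stops brighter. Offset with the shutter speed: 1.6 → 1.3 → 1 → 0.8 → 0.6.

0.6 s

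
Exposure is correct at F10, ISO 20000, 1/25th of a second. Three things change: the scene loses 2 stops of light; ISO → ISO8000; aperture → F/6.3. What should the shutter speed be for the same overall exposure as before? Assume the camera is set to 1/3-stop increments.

Scene light: 2 stops darker.
ISO: 20000 → 16000 → 12800 → 10000 → 8000 — 1 1/3 stops dropped (darker).
Aperture: f/10 → f/9 → f/8 → f/7.1 → f/6.3 — 1 1/3 stops opened up (brighter).
Net so far: 2 stops darker. Shutter speed: 1/25 → 1/20 → 1/15 → 1/13 → 1/10 → 1/8 → 1/6.

1/6s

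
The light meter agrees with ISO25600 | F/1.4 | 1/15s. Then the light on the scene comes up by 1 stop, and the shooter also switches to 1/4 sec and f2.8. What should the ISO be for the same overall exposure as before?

Scene light: 1 stop brighter.
Shutter speed: 1/15 → 1/8 → 1/4 — 2 stops longer (brighter).
Aperture: f/1.4 → f/2 → f/2.8 — 2 stops smaller aperture (darker).
Net so far: 1 stop brighter. ISO: 25600 → 12800.

ISO 12800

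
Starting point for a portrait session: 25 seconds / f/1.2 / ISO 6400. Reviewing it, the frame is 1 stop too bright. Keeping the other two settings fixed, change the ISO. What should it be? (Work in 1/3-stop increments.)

ISO 3200

Overexposed by 1 stop → need 1 stop darker.
ISO: 6400 → 5000 → 4000 → 3200.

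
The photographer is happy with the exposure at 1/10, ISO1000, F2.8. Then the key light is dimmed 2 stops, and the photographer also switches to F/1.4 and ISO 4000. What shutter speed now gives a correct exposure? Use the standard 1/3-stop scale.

Scene light: 2 stops darker.
Aperture: f/2.8 → f/2.5 → f/2.2 → f/2 → f/1.8 → f/1.6 → f/1.4 — 2 stops larger aperture (brighter).
ISO: 1000 → 1250 → 1600 → 2000 → 2500 → 3200 → 4000 — 2 stops higher (brighter).
Net so far: 2 stops brighter. Shutter speed: 1/10 → 1/13 → 1/15 → 1/20 → 1/25 → 1/30 → 1/40.

1/40s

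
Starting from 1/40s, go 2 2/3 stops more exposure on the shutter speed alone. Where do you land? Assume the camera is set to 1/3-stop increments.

Shutter speed: 1/40 → 1/30 → 1/25 → 1/20 → 1/15 → 1/13 → 1/10 → 1/8 → 1/6 — 2 2/3 stops slower (brighter).

1/6s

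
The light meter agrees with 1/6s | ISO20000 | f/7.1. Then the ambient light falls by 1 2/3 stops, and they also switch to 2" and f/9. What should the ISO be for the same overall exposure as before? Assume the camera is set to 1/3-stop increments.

ISO 8000

Scene light: 1 2/3 stops darker.
Shutter speed: 1/6 → 1/5 → 1/4 → 0.3 → 0.4 → 0.5 → 0.6 → 0.8 → 1 → 1.3 → 1.6 → 2 — 3 2/3 stops slower (brighter).
Aperture: f/7.1 → f/8 → f/9 — 2/3 stop smaller aperture (darker).
Net so far: 1 1/3 stops brighter. ISO: 20000 → 16000 → 12800 → 10000 → 8000.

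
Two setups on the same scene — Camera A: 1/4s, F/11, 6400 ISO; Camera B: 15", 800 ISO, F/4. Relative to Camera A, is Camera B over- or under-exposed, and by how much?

6 stops brighter

Aperture: f/11 → f/8 → f/5.6 → f/4 — 3 stops wider (brighter).
Shutter speed: 1/4 → 1/2 → 1 → 2 → 4 → 8 → 15 — 6 stops slower (brighter).
ISO: 6400 → 3200 → 1600 → 800 — 3 stops lower (darker).
Net: +3 +6 −3 = +6 stops.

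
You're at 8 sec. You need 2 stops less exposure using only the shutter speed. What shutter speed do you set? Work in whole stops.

2 s

Shutter speed: 8 → 4 → 2 — 2 stops shorter (darker).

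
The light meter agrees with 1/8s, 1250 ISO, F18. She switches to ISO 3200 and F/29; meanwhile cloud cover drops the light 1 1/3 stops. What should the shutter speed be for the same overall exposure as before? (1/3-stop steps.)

Scene light: 1 1/3 stops darker.
ISO: 1250 → 1600 → 2000 → 2500 → 3200 — 1 1/3 stops raised (brighter).
Aperture: f/18 → f/20 → f/22 → f/25 → f/29 — 1 1/3 stops stopped down (darker).
Net so far: 1 1/3 stops darker. Shutter speed: 1/8 → 1/6 → 1/5 → 1/4 → 0.3.

0.3 s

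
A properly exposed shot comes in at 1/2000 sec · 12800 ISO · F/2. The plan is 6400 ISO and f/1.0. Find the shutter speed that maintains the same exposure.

1/4000s

ISO: 12800 → 6400 — 1 stop lower (darker).
Aperture: f/2 → f/1.4 → f/1.0 — 2 stops wider (brighter).
Net change so far: 1 stop brighter. Offset with the shutter speed: 1/2000 → 1/4000.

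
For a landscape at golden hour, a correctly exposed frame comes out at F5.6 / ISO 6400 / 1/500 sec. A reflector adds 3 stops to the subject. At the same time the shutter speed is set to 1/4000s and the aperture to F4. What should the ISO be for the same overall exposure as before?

Scene light: 3 stops brighter.
Shutter speed: 1/500 → 1/1000 → 1/2000 → 1/4000 — 3 stops shorter (darker).
Aperture: f/5.6 → f/4 — 1 stop wider (brighter).
Net so far: 1 stop brighter. ISO: 6400 → 3200.

ISO 3200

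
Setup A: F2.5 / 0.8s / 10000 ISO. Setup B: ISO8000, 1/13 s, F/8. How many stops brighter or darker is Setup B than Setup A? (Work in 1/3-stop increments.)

Aperture: f/2.5 → f/2.8 → f/3.2 → f/3.5 → f/4 → f/4.5 → f/5 → f/5.6 → f/6.3 → f/7.1 → f/8 — 3 1/3 stops stopped down (darker).
Shutter speed: 0.8 → 0.6 → 0.5 → 0.4 → 0.3 → 1/4 → 1/5 → 1/6 → 1/8 → 1/10 → 1/13 — 3 1/3 stops faster (darker).
ISO: 10000 → 8000 — 1/3 stop dropped (darker).
Net: −3 1/3 −3 1/3 −1/3 = −7 stops.

7 stops darker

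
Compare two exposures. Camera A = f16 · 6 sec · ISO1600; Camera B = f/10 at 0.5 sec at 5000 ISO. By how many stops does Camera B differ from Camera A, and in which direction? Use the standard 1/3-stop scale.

2/3 stop darker

Aperture: f/16 → f/14 → f/13 → f/11 → f/10 — 1 1/3 stops wider (brighter).
Shutter speed: 6 → 5 → 4 → 3.2 → 2.5 → 2 → 1.6 → 1.3 → 1 → 0.8 → 0.6 → 0.5 — 3 2/3 stops faster (darker).
ISO: 1600 → 2000 → 2500 → 3200 → 4000 → 5000 — 1 2/3 stops higher (brighter).
Net: +1 1/3 −3 2/3 +1 2/3 = −2/3 stops.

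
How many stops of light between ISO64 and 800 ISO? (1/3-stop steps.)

3 2/3 stops

64 → 80 → 100 → 125 → 160 → 200 → 250 → 320 → 400 → 500 → 640 → 800 — count the steps: 11 third-stops = 3 2/3 stops.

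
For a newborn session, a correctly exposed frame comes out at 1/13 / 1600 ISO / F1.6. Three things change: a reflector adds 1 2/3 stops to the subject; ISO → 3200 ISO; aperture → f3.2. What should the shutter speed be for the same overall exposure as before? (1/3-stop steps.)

Scene light: 1 2/3 stops brighter.
ISO: 1600 → 2000 → 2500 → 3200 — 1 stop raised (brighter).
Aperture: f/1.6 → f/1.8 → f/2 → f/2.2 → f/2.5 → f/2.8 → f/3.2 — 2 stops narrower (darker).
Net so far: 2/3 stop brighter. Shutter speed: 1/13 → 1/15 → 1/20.

1/20s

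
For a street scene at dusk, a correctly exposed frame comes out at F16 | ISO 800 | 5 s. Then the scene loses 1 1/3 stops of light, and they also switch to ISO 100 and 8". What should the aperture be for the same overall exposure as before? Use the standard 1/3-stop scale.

Scene light: 1 1/3 stops darker.
ISO: 800 → 640 → 500 → 400 → 320 → 250 → 200 → 160 → 125 → 100 — 3 stops dropped (darker).
Shutter speed: 5 → 6 → 8 — 2/3 stop longer (brighter).
Net so far: 3 2/3 stops darker. Aperture: f/16 → f/14 → f/13 → f/11 → f/10 → f/9 → f/8 → f/7.1 → f/6.3 → f/5.6 → f/5 → f/4.5.

f/4.5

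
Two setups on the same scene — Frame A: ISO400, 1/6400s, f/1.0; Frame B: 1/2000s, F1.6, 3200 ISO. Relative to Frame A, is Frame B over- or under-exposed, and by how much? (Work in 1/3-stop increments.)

3 1/3 stops brighter

Aperture: f/1.0 → f/1.1 → f/1.2 → f/1.4 → f/1.6 — 1 1/3 stops smaller aperture (darker).
Shutter speed: 1/6400 → 1/5000 → 1/4000 → 1/3200 → 1/2500 → 1/2000 — 1 2/3 stops longer (brighter).
ISO: 400 → 500 → 640 → 800 → 1000 → 1250 → 1600 → 2000 → 2500 → 3200 — 3 stops raised (brighter).
Net: −1 1/3 +1 2/3 +3 = +3 1/3 stops.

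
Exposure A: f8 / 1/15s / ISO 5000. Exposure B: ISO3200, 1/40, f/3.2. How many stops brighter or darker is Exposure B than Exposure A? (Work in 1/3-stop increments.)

Aperture: f/8 → f/7.1 → f/6.3 → f/5.6 → f/5 → f/4.5 → f/4 → f/3.5 → f/3.2 — 2 2/3 stops opened up (brighter).
Shutter speed: 1/15 → 1/20 → 1/25 → 1/30 → 1/40 — 1 1/3 stops shorter (darker).
ISO: 5000 → 4000 → 3200 — 2/3 stop lower (darker).
Net: +2 2/3 −1 1/3 −2/3 = +2/3 stops.

2/3 stop brighter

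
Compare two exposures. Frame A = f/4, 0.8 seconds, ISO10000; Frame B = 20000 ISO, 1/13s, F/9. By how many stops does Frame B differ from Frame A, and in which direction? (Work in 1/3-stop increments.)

4 2/3 stops darker

Aperture: f/4 → f/4.5 → f/5 → f/5.6 → f/6.3 → f/7.1 → f/8 → f/9 — 2 1/3 stops stopped down (darker).
Shutter speed: 0.8 → 0.6 → 0.5 → 0.4 → 0.3 → 1/4 → 1/5 → 1/6 → 1/8 → 1/10 → 1/13 — 3 1/3 stops faster (darker).
ISO: 10000 → 12800 → 16000 → 20000 — 1 stop raised (brighter).
Net: −2 1/3 −3 1/3 +1 = −4 2/3 stops.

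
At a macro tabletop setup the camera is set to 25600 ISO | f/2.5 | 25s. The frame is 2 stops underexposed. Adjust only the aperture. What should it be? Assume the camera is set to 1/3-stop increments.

f/1.2

Underexposed by 2 stops → need 2 stops brighter.
Aperture: f/2.5 → f/2.2 → f/2 → f/1.8 → f/1.6 → f/1.4 → f/1.2.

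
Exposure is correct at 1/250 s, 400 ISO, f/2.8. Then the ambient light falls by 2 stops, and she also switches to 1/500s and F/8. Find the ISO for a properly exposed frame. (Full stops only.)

Scene light: 2 stops darker.
Shutter speed: 1/250 → 1/500 — 1 stop faster (darker).
Aperture: f/2.8 → f/4 → f/5.6 → f/8 — 3 stops stopped down (darker).
Net so far: 6 stops darker. ISO: 400 → 800 → 1600 → 3200 → 6400 → 12800 → 25600.

ISO 25600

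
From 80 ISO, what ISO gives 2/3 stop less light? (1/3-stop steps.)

ISO 50

ISO: 80 → 64 → 50 — 2/3 stop lower (darker).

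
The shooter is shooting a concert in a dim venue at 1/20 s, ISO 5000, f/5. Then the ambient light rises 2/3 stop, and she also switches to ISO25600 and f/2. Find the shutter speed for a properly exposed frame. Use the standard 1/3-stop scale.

1/1000s

Scene light: 2/3 stop brighter.
ISO: 5000 → 6400 → 8000 → 10000 → 12800 → 16000 → 20000 → 25600 — 2 1/3 stops raised (brighter).
Aperture: f/5 → f/4.5 → f/4 → f/3.5 → f/3.2 → f/2.8 → f/2.5 → f/2.2 → f/2 — 2 2/3 stops larger aperture (brighter).
Net so far: 5 2/3 stops brighter. Shutter speed: 1/20 → 1/25 → 1/30 → 1/40 → 1/50 → 1/60 → 1/80 → 1/100 → 1/125 → 1/160 → 1/200 → 1/250 → 1/320 → 1/400 → 1/500 → 1/640 → 1/800 → 1/1000.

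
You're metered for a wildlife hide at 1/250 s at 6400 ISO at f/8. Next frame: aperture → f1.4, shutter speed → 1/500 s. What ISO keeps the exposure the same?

ISO 400

Aperture: f/8 → f/5.6 → f/4 → f/2.8 → f/2 → f/1.4 — 5 stops larger aperture (brighter).
Shutter speed: 1/250 → 1/500 — 1 stop faster (darker).
Net change so far: 4 stops brighter. Offset with the ISO: 6400 → 3200 → 1600 → 800 → 400.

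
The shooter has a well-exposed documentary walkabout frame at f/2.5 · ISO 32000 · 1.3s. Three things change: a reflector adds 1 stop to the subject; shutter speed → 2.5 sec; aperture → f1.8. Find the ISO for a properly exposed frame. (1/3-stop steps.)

Scene light: 1 stop brighter.
Shutter speed: 1.3 → 1.6 → 2 → 2.5 — 1 stop longer (brighter).
Aperture: f/2.5 → f/2.2 → f/2 → f/1.8 — 1 stop larger aperture (brighter).
Net so far: 3 stops brighter. ISO: 32000 → 25600 → 20000 → 16000 → 12800 → 10000 → 8000 → 6400 → 5000 → 4000.

ISO 4000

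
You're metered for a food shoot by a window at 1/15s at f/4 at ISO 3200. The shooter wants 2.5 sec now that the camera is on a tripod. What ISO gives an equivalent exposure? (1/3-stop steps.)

Shutter speed: 1/15 → 1/13 → 1/10 → 1/8 → 1/6 → 1/5 → 1/4 → 0.3 → 0.4 → 0.5 → 0.6 → 0.8 → 1 → 1.3 → 1.6 → 2 → 2.5 — 5 1/3 stops slower (brighter).
Need 5 1/3 stops darker from the ISO: 3200 → 2500 → 2000 → 1600 → 1250 → 1000 → 800 → 640 → 500 → 400 → 320 → 250 → 200 → 160 → 125 → 100 → 80.

ISO 80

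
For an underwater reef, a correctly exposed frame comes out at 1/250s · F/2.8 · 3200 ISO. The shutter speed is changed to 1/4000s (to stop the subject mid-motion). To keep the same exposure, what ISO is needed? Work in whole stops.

Shutter speed: 1/250 → 1/500 → 1/1000 → 1/2000 → 1/4000 — 4 stops faster (darker).
Need 4 stops brighter from the ISO: 3200 → 6400 → 12800 → 25600 → 51200.

ISO 51200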